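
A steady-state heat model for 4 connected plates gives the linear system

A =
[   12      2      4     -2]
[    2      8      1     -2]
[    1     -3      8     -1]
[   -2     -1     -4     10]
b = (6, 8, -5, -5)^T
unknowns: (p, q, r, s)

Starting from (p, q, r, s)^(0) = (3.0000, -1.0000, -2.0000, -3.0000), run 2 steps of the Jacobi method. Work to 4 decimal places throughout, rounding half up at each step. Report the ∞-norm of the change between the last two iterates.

1.0604

Iteration 1:
  p = (6 - (2)·-1.0000 - (4)·-2.0000 - (-2)·-3.0000) / (12) = 0.8333
  q = (8 - (2)·3.0000 - (1)·-2.0000 - (-2)·-3.0000) / (8) = -0.2500
  r = (-5 - (1)·3.0000 - (-3)·-1.0000 - (-1)·-3.0000) / (8) = -1.7500
  s = (-5 - (-2)·3.0000 - (-1)·-1.0000 - (-4)·-2.0000) / (10) = -0.8000
Iteration 2:
  p = (6 - (2)·-0.2500 - (4)·-1.7500 - (-2)·-0.8000) / (12) = 0.9917
  q = (8 - (2)·0.8333 - (1)·-1.7500 - (-2)·-0.8000) / (8) = 0.8104
  r = (-5 - (1)·0.8333 - (-3)·-0.2500 - (-1)·-0.8000) / (8) = -0.9229
  s = (-5 - (-2)·0.8333 - (-1)·-0.2500 - (-4)·-1.7500) / (10) = -1.0583
Change: (0.1584, 1.0604, 0.8271, -0.2583) → max |·| = 1.0604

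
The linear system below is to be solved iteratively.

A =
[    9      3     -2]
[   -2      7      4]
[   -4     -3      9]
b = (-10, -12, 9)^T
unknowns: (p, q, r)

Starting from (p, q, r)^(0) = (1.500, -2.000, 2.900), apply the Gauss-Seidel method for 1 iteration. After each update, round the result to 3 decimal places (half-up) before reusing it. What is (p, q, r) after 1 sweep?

(0.200, -3.314, -0.016)

Iteration 1:
  p = (-10 - (3)·-2.000 - (-2)·2.900) / (9) = 0.200
  q = (-12 - (-2)·0.200 - (4)·2.900) / (7) = -3.314
  r = (9 - (-4)·0.200 - (-3)·-3.314) / (9) = -0.016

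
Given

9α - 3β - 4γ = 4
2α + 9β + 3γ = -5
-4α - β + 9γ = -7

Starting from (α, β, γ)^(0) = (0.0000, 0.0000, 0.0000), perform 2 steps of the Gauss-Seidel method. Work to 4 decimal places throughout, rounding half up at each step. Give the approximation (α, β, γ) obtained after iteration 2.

Iteration 1:
  α = (4 - (-3)·0.0000 - (-4)·0.0000) / (9) = 0.4444
  β = (-5 - (2)·0.4444 - (3)·0.0000) / (9) = -0.6543
  γ = (-7 - (-4)·0.4444 - (-1)·-0.6543) / (9) = -0.6530
Iteration 2:
  α = (4 - (-3)·-0.6543 - (-4)·-0.6530) / (9) = -0.0639
  β = (-5 - (2)·-0.0639 - (3)·-0.6530) / (9) = -0.3237
  γ = (-7 - (-4)·-0.0639 - (-1)·-0.3237) / (9) = -0.8421

(-0.0639, -0.3237, -0.8421)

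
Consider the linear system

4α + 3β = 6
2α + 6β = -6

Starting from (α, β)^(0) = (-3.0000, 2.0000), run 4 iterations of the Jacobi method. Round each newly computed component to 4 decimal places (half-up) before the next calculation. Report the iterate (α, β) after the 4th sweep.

Iteration 1:
  α = (6 - (3)·2.0000) / (4) = 0.0000
  β = (-6 - (2)·-3.0000) / (6) = 0.0000
Iteration 2:
  α = (6 - (3)·0.0000) / (4) = 1.5000
  β = (-6 - (2)·0.0000) / (6) = -1.0000
Iteration 3:
  α = (6 - (3)·-1.0000) / (4) = 2.2500
  β = (-6 - (2)·1.5000) / (6) = -1.5000
Iteration 4:
  α = (6 - (3)·-1.5000) / (4) = 2.6250
  β = (-6 - (2)·2.2500) / (6) = -1.7500

(2.6250, -1.7500)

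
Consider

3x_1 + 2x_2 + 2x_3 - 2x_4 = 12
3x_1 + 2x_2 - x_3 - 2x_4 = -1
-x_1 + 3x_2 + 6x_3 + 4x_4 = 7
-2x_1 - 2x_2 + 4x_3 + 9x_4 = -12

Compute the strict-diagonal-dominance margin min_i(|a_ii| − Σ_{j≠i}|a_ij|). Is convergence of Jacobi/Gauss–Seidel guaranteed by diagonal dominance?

row 1: |3| − (2+2+2) = -3
row 2: |2| − (3+1+2) = -4
row 3: |6| − (1+3+4) = -2
row 4: |9| − (2+2+4) = 1
minimum over rows = -4 → not strictly diagonally dominant

-4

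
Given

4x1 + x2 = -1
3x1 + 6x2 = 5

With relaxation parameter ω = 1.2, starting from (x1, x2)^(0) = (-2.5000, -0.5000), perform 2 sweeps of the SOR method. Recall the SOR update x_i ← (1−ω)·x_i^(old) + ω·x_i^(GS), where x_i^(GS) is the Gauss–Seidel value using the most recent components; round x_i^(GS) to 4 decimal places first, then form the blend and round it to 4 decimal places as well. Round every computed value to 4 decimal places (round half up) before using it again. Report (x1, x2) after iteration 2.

Iteration 1:
  x1: GS value = (-1 - (1)·-0.5000) / (4) = -0.1250;  x1 ← (1−ω)·-2.5000 + ω·-0.1250 = 0.3500
  x2: GS value = (5 - (3)·0.3500) / (6) = 0.6583;  x2 ← (1−ω)·-0.5000 + ω·0.6583 = 0.8900
Iteration 2:
  x1: GS value = (-1 - (1)·0.8900) / (4) = -0.4725;  x1 ← (1−ω)·0.3500 + ω·-0.4725 = -0.6370
  x2: GS value = (5 - (3)·-0.6370) / (6) = 1.1518;  x2 ← (1−ω)·0.8900 + ω·1.1518 = 1.2042

(-0.6370, 1.2042)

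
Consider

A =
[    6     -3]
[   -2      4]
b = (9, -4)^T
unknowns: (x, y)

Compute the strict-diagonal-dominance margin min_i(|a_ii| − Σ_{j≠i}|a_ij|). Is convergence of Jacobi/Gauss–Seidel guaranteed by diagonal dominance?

2

row 1: |6| − (3) = 3
row 2: |4| − (2) = 2
minimum over rows = 2 → strictly diagonally dominant (convergence guaranteed)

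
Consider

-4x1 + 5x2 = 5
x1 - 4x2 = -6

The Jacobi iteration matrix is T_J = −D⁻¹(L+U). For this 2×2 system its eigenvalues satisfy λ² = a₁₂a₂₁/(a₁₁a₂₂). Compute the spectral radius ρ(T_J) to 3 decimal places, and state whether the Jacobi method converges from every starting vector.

0.559

a₁₂a₂₁/(a₁₁a₂₂) = (5)·(1) / ((-4)·(-4)) = 0.312500
ρ = √|0.312500| = √0.312500 = 0.559
ρ < 1, so Jacobi converges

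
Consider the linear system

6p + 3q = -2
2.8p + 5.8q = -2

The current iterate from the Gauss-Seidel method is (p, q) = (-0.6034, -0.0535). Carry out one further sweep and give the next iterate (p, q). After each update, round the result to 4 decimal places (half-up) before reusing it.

(-0.3066, -0.1968)

One sweep:
  p = (-2 - (3)·-0.0535) / (6) = -0.3066
  q = (-2 - (2.8)·-0.3066) / (5.8) = -0.1968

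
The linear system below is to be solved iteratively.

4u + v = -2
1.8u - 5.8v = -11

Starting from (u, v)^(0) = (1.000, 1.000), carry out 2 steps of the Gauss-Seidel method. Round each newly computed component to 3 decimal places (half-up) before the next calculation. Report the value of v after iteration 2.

Iteration 1:
  u = (-2 - (1)·1.000) / (4) = -0.750
  v = (-11 - (1.8)·-0.750) / (-5.8) = 1.664
Iteration 2:
  u = (-2 - (1)·1.664) / (4) = -0.916
  v = (-11 - (1.8)·-0.916) / (-5.8) = 1.612

1.612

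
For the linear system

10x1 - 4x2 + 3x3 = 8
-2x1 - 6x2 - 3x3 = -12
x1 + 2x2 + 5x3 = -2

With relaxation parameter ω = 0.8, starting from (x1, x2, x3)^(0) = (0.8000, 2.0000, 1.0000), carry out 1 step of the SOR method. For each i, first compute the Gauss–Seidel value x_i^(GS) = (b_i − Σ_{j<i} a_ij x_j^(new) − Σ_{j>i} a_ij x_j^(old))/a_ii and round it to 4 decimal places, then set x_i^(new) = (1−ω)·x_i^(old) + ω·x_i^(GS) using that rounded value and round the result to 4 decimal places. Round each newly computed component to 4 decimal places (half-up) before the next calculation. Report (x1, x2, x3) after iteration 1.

Iteration 1:
  x1: GS value = (8 - (-4)·2.0000 - (3)·1.0000) / (10) = 1.3000;  x1 ← (1−ω)·0.8000 + ω·1.3000 = 1.2000
  x2: GS value = (-12 - (-2)·1.2000 - (-3)·1.0000) / (-6) = 1.1000;  x2 ← (1−ω)·2.0000 + ω·1.1000 = 1.2800
  x3: GS value = (-2 - (1)·1.2000 - (2)·1.2800) / (5) = -1.1520;  x3 ← (1−ω)·1.0000 + ω·-1.1520 = -0.7216

(1.2000, 1.2800, -0.7216)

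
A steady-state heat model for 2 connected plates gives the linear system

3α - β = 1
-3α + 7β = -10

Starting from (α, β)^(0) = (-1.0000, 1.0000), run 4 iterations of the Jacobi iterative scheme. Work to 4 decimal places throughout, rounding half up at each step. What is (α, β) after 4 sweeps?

Iteration 1:
  α = (1 - (-1)·1.0000) / (3) = 0.6667
  β = (-10 - (-3)·-1.0000) / (7) = -1.8571
Iteration 2:
  α = (1 - (-1)·-1.8571) / (3) = -0.2857
  β = (-10 - (-3)·0.6667) / (7) = -1.1428
Iteration 3:
  α = (1 - (-1)·-1.1428) / (3) = -0.0476
  β = (-10 - (-3)·-0.2857) / (7) = -1.5510
Iteration 4:
  α = (1 - (-1)·-1.5510) / (3) = -0.1837
  β = (-10 - (-3)·-0.0476) / (7) = -1.4490

(-0.1837, -1.4490)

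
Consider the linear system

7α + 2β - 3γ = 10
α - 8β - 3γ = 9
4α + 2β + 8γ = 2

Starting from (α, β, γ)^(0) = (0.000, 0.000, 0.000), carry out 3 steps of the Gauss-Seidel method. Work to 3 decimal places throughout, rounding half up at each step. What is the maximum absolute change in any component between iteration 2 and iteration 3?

0.079

Iteration 1:
  α = (10 - (2)·0.000 - (-3)·0.000) / (7) = 1.429
  β = (9 - (1)·1.429 - (-3)·0.000) / (-8) = -0.946
  γ = (2 - (4)·1.429 - (2)·-0.946) / (8) = -0.228
Iteration 2:
  α = (10 - (2)·-0.946 - (-3)·-0.228) / (7) = 1.601
  β = (9 - (1)·1.601 - (-3)·-0.228) / (-8) = -0.839
  γ = (2 - (4)·1.601 - (2)·-0.839) / (8) = -0.341
Iteration 3:
  α = (10 - (2)·-0.839 - (-3)·-0.341) / (7) = 1.522
  β = (9 - (1)·1.522 - (-3)·-0.341) / (-8) = -0.807
  γ = (2 - (4)·1.522 - (2)·-0.807) / (8) = -0.309
Change: (-0.079, 0.032, 0.032) → max |·| = 0.079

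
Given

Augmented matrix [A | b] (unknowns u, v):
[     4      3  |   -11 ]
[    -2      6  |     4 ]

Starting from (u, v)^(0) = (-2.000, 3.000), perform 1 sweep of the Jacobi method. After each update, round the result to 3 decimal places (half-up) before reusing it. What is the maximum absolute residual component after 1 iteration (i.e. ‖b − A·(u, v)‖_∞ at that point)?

Iteration 1:
  u = (-11 - (3)·3.000) / (4) = -5.000
  v = (4 - (-2)·-2.000) / (6) = 0.000
Residual b − A·x = (9.000, -6.000); ∞-norm = 9.000

9.000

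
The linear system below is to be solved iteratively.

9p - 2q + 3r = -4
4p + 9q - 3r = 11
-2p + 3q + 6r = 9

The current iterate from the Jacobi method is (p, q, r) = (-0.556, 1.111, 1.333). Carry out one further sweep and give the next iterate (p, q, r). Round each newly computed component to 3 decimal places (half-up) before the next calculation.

One sweep:
  p = (-4 - (-2)·1.111 - (3)·1.333) / (9) = -0.642
  q = (11 - (4)·-0.556 - (-3)·1.333) / (9) = 1.914
  r = (9 - (-2)·-0.556 - (3)·1.111) / (6) = 0.759

(-0.642, 1.914, 0.759)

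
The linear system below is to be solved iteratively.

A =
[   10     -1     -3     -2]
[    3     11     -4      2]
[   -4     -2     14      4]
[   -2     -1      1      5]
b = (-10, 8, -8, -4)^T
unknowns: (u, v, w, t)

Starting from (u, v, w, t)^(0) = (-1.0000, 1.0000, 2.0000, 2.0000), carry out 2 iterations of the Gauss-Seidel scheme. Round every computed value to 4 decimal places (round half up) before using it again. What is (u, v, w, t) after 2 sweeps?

Iteration 1:
  u = (-10 - (-1)·1.0000 - (-3)·2.0000 - (-2)·2.0000) / (10) = 0.1000
  v = (8 - (3)·0.1000 - (-4)·2.0000 - (2)·2.0000) / (11) = 1.0636
  w = (-8 - (-4)·0.1000 - (-2)·1.0636 - (4)·2.0000) / (14) = -0.9623
  t = (-4 - (-2)·0.1000 - (-1)·1.0636 - (1)·-0.9623) / (5) = -0.3548
Iteration 2:
  u = (-10 - (-1)·1.0636 - (-3)·-0.9623 - (-2)·-0.3548) / (10) = -1.2533
  v = (8 - (3)·-1.2533 - (-4)·-0.9623 - (2)·-0.3548) / (11) = 0.7837
  w = (-8 - (-4)·-1.2533 - (-2)·0.7837 - (4)·-0.3548) / (14) = -0.7162
  t = (-4 - (-2)·-1.2533 - (-1)·0.7837 - (1)·-0.7162) / (5) = -1.0013

(-1.2533, 0.7837, -0.7162, -1.0013)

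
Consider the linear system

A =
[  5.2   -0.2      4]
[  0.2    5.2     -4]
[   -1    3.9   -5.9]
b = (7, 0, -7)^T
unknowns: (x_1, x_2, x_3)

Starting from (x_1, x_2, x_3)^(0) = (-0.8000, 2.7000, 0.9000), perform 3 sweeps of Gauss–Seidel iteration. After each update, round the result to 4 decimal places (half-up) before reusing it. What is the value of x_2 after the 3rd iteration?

Iteration 1:
  x_1 = (7 - (-0.2)·2.7000 - (4)·0.9000) / (5.2) = 0.7577
  x_2 = (0 - (0.2)·0.7577 - (-4)·0.9000) / (5.2) = 0.6632
  x_3 = (-7 - (-1)·0.7577 - (3.9)·0.6632) / (-5.9) = 1.4964
Iteration 2:
  x_1 = (7 - (-0.2)·0.6632 - (4)·1.4964) / (5.2) = 0.2206
  x_2 = (0 - (0.2)·0.2206 - (-4)·1.4964) / (5.2) = 1.1426
  x_3 = (-7 - (-1)·0.2206 - (3.9)·1.1426) / (-5.9) = 1.9043
Iteration 3:
  x_1 = (7 - (-0.2)·1.1426 - (4)·1.9043) / (5.2) = -0.0747
  x_2 = (0 - (0.2)·-0.0747 - (-4)·1.9043) / (5.2) = 1.4677
  x_3 = (-7 - (-1)·-0.0747 - (3.9)·1.4677) / (-5.9) = 2.1693

1.4677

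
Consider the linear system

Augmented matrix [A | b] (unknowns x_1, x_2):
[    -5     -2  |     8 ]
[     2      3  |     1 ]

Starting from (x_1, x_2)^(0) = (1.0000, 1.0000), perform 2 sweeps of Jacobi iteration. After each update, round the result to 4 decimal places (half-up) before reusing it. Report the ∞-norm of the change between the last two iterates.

Iteration 1:
  x_1 = (8 - (-2)·1.0000) / (-5) = -2.0000
  x_2 = (1 - (2)·1.0000) / (3) = -0.3333
Iteration 2:
  x_1 = (8 - (-2)·-0.3333) / (-5) = -1.4667
  x_2 = (1 - (2)·-2.0000) / (3) = 1.6667
Change: (0.5333, 2.0000) → max |·| = 2.0000

2.0000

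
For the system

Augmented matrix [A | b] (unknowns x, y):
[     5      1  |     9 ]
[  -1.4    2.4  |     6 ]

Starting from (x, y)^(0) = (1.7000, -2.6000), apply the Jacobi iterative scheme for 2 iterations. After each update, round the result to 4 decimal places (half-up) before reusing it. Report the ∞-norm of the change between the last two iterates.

1.2183

Iteration 1:
  x = (9 - (1)·-2.6000) / (5) = 2.3200
  y = (6 - (-1.4)·1.7000) / (2.4) = 3.4917
Iteration 2:
  x = (9 - (1)·3.4917) / (5) = 1.1017
  y = (6 - (-1.4)·2.3200) / (2.4) = 3.8533
Change: (-1.2183, 0.3616) → max |·| = 1.2183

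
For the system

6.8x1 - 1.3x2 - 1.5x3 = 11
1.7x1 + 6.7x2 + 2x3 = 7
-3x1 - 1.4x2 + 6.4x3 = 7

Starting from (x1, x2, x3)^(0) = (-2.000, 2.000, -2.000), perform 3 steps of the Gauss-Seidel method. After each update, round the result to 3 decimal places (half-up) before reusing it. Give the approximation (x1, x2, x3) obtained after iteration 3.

(2.058, -0.117, 2.033)

Iteration 1:
  x1 = (11 - (-1.3)·2.000 - (-1.5)·-2.000) / (6.8) = 1.559
  x2 = (7 - (1.7)·1.559 - (2)·-2.000) / (6.7) = 1.246
  x3 = (7 - (-3)·1.559 - (-1.4)·1.246) / (6.4) = 2.097
Iteration 2:
  x1 = (11 - (-1.3)·1.246 - (-1.5)·2.097) / (6.8) = 2.318
  x2 = (7 - (1.7)·2.318 - (2)·2.097) / (6.7) = -0.169
  x3 = (7 - (-3)·2.318 - (-1.4)·-0.169) / (6.4) = 2.143
Iteration 3:
  x1 = (11 - (-1.3)·-0.169 - (-1.5)·2.143) / (6.8) = 2.058
  x2 = (7 - (1.7)·2.058 - (2)·2.143) / (6.7) = -0.117
  x3 = (7 - (-3)·2.058 - (-1.4)·-0.117) / (6.4) = 2.033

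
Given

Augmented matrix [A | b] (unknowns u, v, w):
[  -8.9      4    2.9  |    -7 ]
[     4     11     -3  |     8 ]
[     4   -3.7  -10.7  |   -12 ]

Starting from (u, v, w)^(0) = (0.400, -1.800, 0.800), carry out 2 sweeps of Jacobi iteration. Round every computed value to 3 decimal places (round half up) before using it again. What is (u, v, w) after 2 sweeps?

Iteration 1:
  u = (-7 - (4)·-1.800 - (2.9)·0.800) / (-8.9) = 0.238
  v = (8 - (4)·0.400 - (-3)·0.800) / (11) = 0.800
  w = (-12 - (4)·0.400 - (-3.7)·-1.800) / (-10.7) = 1.893
Iteration 2:
  u = (-7 - (4)·0.800 - (2.9)·1.893) / (-8.9) = 1.763
  v = (8 - (4)·0.238 - (-3)·1.893) / (11) = 1.157
  w = (-12 - (4)·0.238 - (-3.7)·0.800) / (-10.7) = 0.934

(1.763, 1.157, 0.934)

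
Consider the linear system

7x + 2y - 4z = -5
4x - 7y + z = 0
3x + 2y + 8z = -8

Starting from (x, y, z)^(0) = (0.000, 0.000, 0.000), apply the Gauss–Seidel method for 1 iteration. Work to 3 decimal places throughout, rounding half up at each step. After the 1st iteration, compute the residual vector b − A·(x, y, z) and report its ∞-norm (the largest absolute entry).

Iteration 1:
  x = (-5 - (2)·0.000 - (-4)·0.000) / (7) = -0.714
  y = (0 - (4)·-0.714 - (1)·0.000) / (-7) = -0.408
  z = (-8 - (3)·-0.714 - (2)·-0.408) / (8) = -0.630
Residual b − A·x = (-1.706, 0.630, -0.002); ∞-norm = 1.706

1.706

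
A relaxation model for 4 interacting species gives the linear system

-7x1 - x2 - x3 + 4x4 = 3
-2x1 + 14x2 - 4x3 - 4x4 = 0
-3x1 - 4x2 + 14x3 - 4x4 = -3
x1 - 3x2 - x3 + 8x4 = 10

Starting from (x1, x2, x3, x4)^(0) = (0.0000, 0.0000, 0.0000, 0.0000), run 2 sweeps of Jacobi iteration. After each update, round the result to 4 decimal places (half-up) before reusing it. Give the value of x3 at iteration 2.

0.0510

Iteration 1:
  x1 = (3 - (-1)·0.0000 - (-1)·0.0000 - (4)·0.0000) / (-7) = -0.4286
  x2 = (0 - (-2)·0.0000 - (-4)·0.0000 - (-4)·0.0000) / (14) = 0.0000
  x3 = (-3 - (-3)·0.0000 - (-4)·0.0000 - (-4)·0.0000) / (14) = -0.2143
  x4 = (10 - (1)·0.0000 - (-3)·0.0000 - (-1)·0.0000) / (8) = 1.2500
Iteration 2:
  x1 = (3 - (-1)·0.0000 - (-1)·-0.2143 - (4)·1.2500) / (-7) = 0.3163
  x2 = (0 - (-2)·-0.4286 - (-4)·-0.2143 - (-4)·1.2500) / (14) = 0.2347
  x3 = (-3 - (-3)·-0.4286 - (-4)·0.0000 - (-4)·1.2500) / (14) = 0.0510
  x4 = (10 - (1)·-0.4286 - (-3)·0.0000 - (-1)·-0.2143) / (8) = 1.2768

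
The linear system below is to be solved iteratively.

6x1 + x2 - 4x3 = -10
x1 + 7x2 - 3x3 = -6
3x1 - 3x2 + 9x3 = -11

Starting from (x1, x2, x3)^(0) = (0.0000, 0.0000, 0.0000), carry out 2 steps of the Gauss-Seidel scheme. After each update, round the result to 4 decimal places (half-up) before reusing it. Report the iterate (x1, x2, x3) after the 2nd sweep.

(-2.1455, -0.9248, -0.8153)

Iteration 1:
  x1 = (-10 - (1)·0.0000 - (-4)·0.0000) / (6) = -1.6667
  x2 = (-6 - (1)·-1.6667 - (-3)·0.0000) / (7) = -0.6190
  x3 = (-11 - (3)·-1.6667 - (-3)·-0.6190) / (9) = -0.8730
Iteration 2:
  x1 = (-10 - (1)·-0.6190 - (-4)·-0.8730) / (6) = -2.1455
  x2 = (-6 - (1)·-2.1455 - (-3)·-0.8730) / (7) = -0.9248
  x3 = (-11 - (3)·-2.1455 - (-3)·-0.9248) / (9) = -0.8153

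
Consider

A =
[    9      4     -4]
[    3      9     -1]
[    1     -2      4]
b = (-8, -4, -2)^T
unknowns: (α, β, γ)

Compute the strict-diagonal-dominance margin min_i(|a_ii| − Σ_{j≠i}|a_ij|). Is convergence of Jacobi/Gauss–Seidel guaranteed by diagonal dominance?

row 1: |9| − (4+4) = 1
row 2: |9| − (3+1) = 5
row 3: |4| − (1+2) = 1
minimum over rows = 1 → strictly diagonally dominant (convergence guaranteed)

1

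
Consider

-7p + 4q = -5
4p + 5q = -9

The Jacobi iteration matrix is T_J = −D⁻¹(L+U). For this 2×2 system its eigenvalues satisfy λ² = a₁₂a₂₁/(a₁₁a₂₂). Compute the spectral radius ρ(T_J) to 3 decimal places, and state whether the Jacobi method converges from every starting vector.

0.676

a₁₂a₂₁/(a₁₁a₂₂) = (4)·(4) / ((-7)·(5)) = -0.457143
ρ = √|-0.457143| = √0.457143 = 0.676
ρ < 1, so Jacobi converges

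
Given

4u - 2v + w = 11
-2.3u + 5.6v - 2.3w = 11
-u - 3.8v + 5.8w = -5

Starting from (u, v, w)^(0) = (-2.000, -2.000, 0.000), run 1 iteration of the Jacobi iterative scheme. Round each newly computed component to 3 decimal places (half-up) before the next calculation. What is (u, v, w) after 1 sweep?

(1.750, 1.143, -2.517)

Iteration 1:
  u = (11 - (-2)·-2.000 - (1)·0.000) / (4) = 1.750
  v = (11 - (-2.3)·-2.000 - (-2.3)·0.000) / (5.6) = 1.143
  w = (-5 - (-1)·-2.000 - (-3.8)·-2.000) / (5.8) = -2.517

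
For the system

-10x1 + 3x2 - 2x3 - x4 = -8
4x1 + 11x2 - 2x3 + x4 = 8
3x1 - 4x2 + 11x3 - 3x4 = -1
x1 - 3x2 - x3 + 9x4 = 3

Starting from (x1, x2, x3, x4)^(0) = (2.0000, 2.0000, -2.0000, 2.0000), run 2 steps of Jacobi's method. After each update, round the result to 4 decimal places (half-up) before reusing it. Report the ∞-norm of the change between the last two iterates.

Iteration 1:
  x1 = (-8 - (3)·2.0000 - (-2)·-2.0000 - (-1)·2.0000) / (-10) = 1.6000
  x2 = (8 - (4)·2.0000 - (-2)·-2.0000 - (1)·2.0000) / (11) = -0.5455
  x3 = (-1 - (3)·2.0000 - (-4)·2.0000 - (-3)·2.0000) / (11) = 0.6364
  x4 = (3 - (1)·2.0000 - (-3)·2.0000 - (-1)·-2.0000) / (9) = 0.5556
Iteration 2:
  x1 = (-8 - (3)·-0.5455 - (-2)·0.6364 - (-1)·0.5556) / (-10) = 0.4535
  x2 = (8 - (4)·1.6000 - (-2)·0.6364 - (1)·0.5556) / (11) = 0.2107
  x3 = (-1 - (3)·1.6000 - (-4)·-0.5455 - (-3)·0.5556) / (11) = -0.5741
  x4 = (3 - (1)·1.6000 - (-3)·-0.5455 - (-1)·0.6364) / (9) = 0.0444
Change: (-1.1465, 0.7562, -1.2105, -0.5112) → max |·| = 1.2105

1.2105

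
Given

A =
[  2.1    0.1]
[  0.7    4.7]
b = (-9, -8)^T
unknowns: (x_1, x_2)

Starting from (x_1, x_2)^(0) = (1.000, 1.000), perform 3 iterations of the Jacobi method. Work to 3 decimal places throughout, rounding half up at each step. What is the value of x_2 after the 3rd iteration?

Iteration 1:
  x_1 = (-9 - (0.1)·1.000) / (2.1) = -4.333
  x_2 = (-8 - (0.7)·1.000) / (4.7) = -1.851
Iteration 2:
  x_1 = (-9 - (0.1)·-1.851) / (2.1) = -4.198
  x_2 = (-8 - (0.7)·-4.333) / (4.7) = -1.057
Iteration 3:
  x_1 = (-9 - (0.1)·-1.057) / (2.1) = -4.235
  x_2 = (-8 - (0.7)·-4.198) / (4.7) = -1.077

-1.077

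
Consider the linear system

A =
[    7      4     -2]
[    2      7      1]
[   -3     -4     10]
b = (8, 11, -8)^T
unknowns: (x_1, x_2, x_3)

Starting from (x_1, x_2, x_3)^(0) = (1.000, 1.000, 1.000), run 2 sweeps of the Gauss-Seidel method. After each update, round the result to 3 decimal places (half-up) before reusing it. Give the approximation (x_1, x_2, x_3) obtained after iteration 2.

(0.447, 1.454, -0.084)

Iteration 1:
  x_1 = (8 - (4)·1.000 - (-2)·1.000) / (7) = 0.857
  x_2 = (11 - (2)·0.857 - (1)·1.000) / (7) = 1.184
  x_3 = (-8 - (-3)·0.857 - (-4)·1.184) / (10) = -0.069
Iteration 2:
  x_1 = (8 - (4)·1.184 - (-2)·-0.069) / (7) = 0.447
  x_2 = (11 - (2)·0.447 - (1)·-0.069) / (7) = 1.454
  x_3 = (-8 - (-3)·0.447 - (-4)·1.454) / (10) = -0.084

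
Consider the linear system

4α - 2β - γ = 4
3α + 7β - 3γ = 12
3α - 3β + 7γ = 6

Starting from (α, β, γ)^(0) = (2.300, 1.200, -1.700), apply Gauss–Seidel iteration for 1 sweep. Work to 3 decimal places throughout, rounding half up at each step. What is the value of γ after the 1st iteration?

0.560

Iteration 1:
  α = (4 - (-2)·1.200 - (-1)·-1.700) / (4) = 1.175
  β = (12 - (3)·1.175 - (-3)·-1.700) / (7) = 0.482
  γ = (6 - (3)·1.175 - (-3)·0.482) / (7) = 0.560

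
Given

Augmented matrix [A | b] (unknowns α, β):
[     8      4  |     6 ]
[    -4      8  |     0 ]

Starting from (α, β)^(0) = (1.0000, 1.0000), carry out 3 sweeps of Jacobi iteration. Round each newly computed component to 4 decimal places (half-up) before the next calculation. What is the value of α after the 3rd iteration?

0.6875

Iteration 1:
  α = (6 - (4)·1.0000) / (8) = 0.2500
  β = (0 - (-4)·1.0000) / (8) = 0.5000
Iteration 2:
  α = (6 - (4)·0.5000) / (8) = 0.5000
  β = (0 - (-4)·0.2500) / (8) = 0.1250
Iteration 3:
  α = (6 - (4)·0.1250) / (8) = 0.6875
  β = (0 - (-4)·0.5000) / (8) = 0.2500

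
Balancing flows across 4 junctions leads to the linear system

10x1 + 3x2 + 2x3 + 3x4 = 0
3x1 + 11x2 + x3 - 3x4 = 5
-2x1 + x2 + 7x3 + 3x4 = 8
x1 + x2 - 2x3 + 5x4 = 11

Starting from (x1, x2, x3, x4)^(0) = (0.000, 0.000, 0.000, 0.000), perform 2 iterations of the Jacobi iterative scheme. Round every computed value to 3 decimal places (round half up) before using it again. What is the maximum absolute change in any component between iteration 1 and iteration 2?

1.025

Iteration 1:
  x1 = (0 - (3)·0.000 - (2)·0.000 - (3)·0.000) / (10) = 0.000
  x2 = (5 - (3)·0.000 - (1)·0.000 - (-3)·0.000) / (11) = 0.455
  x3 = (8 - (-2)·0.000 - (1)·0.000 - (3)·0.000) / (7) = 1.143
  x4 = (11 - (1)·0.000 - (1)·0.000 - (-2)·0.000) / (5) = 2.200
Iteration 2:
  x1 = (0 - (3)·0.455 - (2)·1.143 - (3)·2.200) / (10) = -1.025
  x2 = (5 - (3)·0.000 - (1)·1.143 - (-3)·2.200) / (11) = 0.951
  x3 = (8 - (-2)·0.000 - (1)·0.455 - (3)·2.200) / (7) = 0.135
  x4 = (11 - (1)·0.000 - (1)·0.455 - (-2)·1.143) / (5) = 2.566
Change: (-1.025, 0.496, -1.008, 0.366) → max |·| = 1.025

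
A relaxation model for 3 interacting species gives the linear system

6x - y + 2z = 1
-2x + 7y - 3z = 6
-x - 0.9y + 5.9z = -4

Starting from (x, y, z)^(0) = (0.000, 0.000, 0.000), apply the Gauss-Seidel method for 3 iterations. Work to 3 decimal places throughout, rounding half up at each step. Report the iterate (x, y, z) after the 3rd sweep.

Iteration 1:
  x = (1 - (-1)·0.000 - (2)·0.000) / (6) = 0.167
  y = (6 - (-2)·0.167 - (-3)·0.000) / (7) = 0.905
  z = (-4 - (-1)·0.167 - (-0.9)·0.905) / (5.9) = -0.512
Iteration 2:
  x = (1 - (-1)·0.905 - (2)·-0.512) / (6) = 0.488
  y = (6 - (-2)·0.488 - (-3)·-0.512) / (7) = 0.777
  z = (-4 - (-1)·0.488 - (-0.9)·0.777) / (5.9) = -0.477
Iteration 3:
  x = (1 - (-1)·0.777 - (2)·-0.477) / (6) = 0.455
  y = (6 - (-2)·0.455 - (-3)·-0.477) / (7) = 0.783
  z = (-4 - (-1)·0.455 - (-0.9)·0.783) / (5.9) = -0.481

(0.455, 0.783, -0.481)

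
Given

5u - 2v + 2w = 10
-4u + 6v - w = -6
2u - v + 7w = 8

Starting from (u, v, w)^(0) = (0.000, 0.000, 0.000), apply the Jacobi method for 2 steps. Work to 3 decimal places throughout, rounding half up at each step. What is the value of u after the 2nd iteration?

Iteration 1:
  u = (10 - (-2)·0.000 - (2)·0.000) / (5) = 2.000
  v = (-6 - (-4)·0.000 - (-1)·0.000) / (6) = -1.000
  w = (8 - (2)·0.000 - (-1)·0.000) / (7) = 1.143
Iteration 2:
  u = (10 - (-2)·-1.000 - (2)·1.143) / (5) = 1.143
  v = (-6 - (-4)·2.000 - (-1)·1.143) / (6) = 0.524
  w = (8 - (2)·2.000 - (-1)·-1.000) / (7) = 0.429

1.143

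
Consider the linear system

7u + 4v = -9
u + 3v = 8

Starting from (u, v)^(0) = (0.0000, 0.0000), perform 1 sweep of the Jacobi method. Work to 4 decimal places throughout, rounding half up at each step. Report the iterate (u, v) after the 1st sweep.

(-1.2857, 2.6667)

Iteration 1:
  u = (-9 - (4)·0.0000) / (7) = -1.2857
  v = (8 - (1)·0.0000) / (3) = 2.6667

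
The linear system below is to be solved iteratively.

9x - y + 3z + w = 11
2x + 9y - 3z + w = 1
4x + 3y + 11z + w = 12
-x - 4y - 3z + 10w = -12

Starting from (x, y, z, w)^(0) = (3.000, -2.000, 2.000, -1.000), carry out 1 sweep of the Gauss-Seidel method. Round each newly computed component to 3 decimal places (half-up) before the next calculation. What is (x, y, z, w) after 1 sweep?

Iteration 1:
  x = (11 - (-1)·-2.000 - (3)·2.000 - (1)·-1.000) / (9) = 0.444
  y = (1 - (2)·0.444 - (-3)·2.000 - (1)·-1.000) / (9) = 0.790
  z = (12 - (4)·0.444 - (3)·0.790 - (1)·-1.000) / (11) = 0.805
  w = (-12 - (-1)·0.444 - (-4)·0.790 - (-3)·0.805) / (10) = -0.598

(0.444, 0.790, 0.805, -0.598)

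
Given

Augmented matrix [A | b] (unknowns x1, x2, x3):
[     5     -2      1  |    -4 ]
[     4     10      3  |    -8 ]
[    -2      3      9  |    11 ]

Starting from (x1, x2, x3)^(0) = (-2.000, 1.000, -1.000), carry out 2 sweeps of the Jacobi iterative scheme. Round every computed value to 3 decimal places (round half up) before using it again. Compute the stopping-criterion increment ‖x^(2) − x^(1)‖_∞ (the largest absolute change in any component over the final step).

1.153

Iteration 1:
  x1 = (-4 - (-2)·1.000 - (1)·-1.000) / (5) = -0.200
  x2 = (-8 - (4)·-2.000 - (3)·-1.000) / (10) = 0.300
  x3 = (11 - (-2)·-2.000 - (3)·1.000) / (9) = 0.444
Iteration 2:
  x1 = (-4 - (-2)·0.300 - (1)·0.444) / (5) = -0.769
  x2 = (-8 - (4)·-0.200 - (3)·0.444) / (10) = -0.853
  x3 = (11 - (-2)·-0.200 - (3)·0.300) / (9) = 1.078
Change: (-0.569, -1.153, 0.634) → max |·| = 1.153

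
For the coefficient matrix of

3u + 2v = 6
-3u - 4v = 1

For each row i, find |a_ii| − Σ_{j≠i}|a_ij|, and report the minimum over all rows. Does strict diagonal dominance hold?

row 1: |3| − (2) = 1
row 2: |-4| − (3) = 1
minimum over rows = 1 → strictly diagonally dominant (convergence guaranteed)

1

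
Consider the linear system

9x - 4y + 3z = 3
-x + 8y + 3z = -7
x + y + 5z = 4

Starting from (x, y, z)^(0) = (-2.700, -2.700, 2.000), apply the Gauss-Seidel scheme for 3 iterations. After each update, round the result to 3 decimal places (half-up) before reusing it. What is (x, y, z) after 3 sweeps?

(-0.788, -1.462, 1.250)

Iteration 1:
  x = (3 - (-4)·-2.700 - (3)·2.000) / (9) = -1.533
  y = (-7 - (-1)·-1.533 - (3)·2.000) / (8) = -1.817
  z = (4 - (1)·-1.533 - (1)·-1.817) / (5) = 1.470
Iteration 2:
  x = (3 - (-4)·-1.817 - (3)·1.470) / (9) = -0.964
  y = (-7 - (-1)·-0.964 - (3)·1.470) / (8) = -1.547
  z = (4 - (1)·-0.964 - (1)·-1.547) / (5) = 1.302
Iteration 3:
  x = (3 - (-4)·-1.547 - (3)·1.302) / (9) = -0.788
  y = (-7 - (-1)·-0.788 - (3)·1.302) / (8) = -1.462
  z = (4 - (1)·-0.788 - (1)·-1.462) / (5) = 1.250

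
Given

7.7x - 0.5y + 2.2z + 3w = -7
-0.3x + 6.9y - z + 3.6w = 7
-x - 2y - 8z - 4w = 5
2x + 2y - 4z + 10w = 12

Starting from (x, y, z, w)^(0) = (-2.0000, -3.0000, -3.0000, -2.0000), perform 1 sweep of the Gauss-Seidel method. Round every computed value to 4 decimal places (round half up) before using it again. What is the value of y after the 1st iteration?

1.6463

Iteration 1:
  x = (-7 - (-0.5)·-3.0000 - (2.2)·-3.0000 - (3)·-2.0000) / (7.7) = 0.5325
  y = (7 - (-0.3)·0.5325 - (-1)·-3.0000 - (3.6)·-2.0000) / (6.9) = 1.6463
  z = (5 - (-1)·0.5325 - (-2)·1.6463 - (-4)·-2.0000) / (-8) = -0.1031
  w = (12 - (2)·0.5325 - (2)·1.6463 - (-4)·-0.1031) / (10) = 0.7230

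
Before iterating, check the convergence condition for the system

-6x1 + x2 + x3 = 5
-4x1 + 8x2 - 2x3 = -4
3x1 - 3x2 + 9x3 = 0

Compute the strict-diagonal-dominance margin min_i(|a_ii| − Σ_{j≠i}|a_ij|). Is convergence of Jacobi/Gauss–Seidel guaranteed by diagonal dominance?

row 1: |-6| − (1+1) = 4
row 2: |8| − (4+2) = 2
row 3: |9| − (3+3) = 3
minimum over rows = 2 → strictly diagonally dominant (convergence guaranteed)

2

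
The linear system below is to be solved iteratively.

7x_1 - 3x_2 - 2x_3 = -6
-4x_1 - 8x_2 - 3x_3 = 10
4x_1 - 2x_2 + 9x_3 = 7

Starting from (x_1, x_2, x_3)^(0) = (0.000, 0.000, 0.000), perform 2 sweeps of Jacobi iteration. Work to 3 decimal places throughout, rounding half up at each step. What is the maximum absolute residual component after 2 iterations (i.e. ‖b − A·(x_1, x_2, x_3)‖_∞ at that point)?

1.529

Iteration 1:
  x_1 = (-6 - (-3)·0.000 - (-2)·0.000) / (7) = -0.857
  x_2 = (10 - (-4)·0.000 - (-3)·0.000) / (-8) = -1.250
  x_3 = (7 - (4)·0.000 - (-2)·0.000) / (9) = 0.778
Iteration 2:
  x_1 = (-6 - (-3)·-1.250 - (-2)·0.778) / (7) = -1.171
  x_2 = (10 - (-4)·-0.857 - (-3)·0.778) / (-8) = -1.113
  x_3 = (7 - (4)·-0.857 - (-2)·-1.250) / (9) = 0.881
Residual b − A·x = (0.620, -0.945, 1.529); ∞-norm = 1.529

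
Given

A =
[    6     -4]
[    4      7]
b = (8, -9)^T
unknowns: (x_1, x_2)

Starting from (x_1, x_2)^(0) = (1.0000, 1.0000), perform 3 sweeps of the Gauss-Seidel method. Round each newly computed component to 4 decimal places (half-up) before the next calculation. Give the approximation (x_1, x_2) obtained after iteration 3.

(0.5850, -1.6200)

Iteration 1:
  x_1 = (8 - (-4)·1.0000) / (6) = 2.0000
  x_2 = (-9 - (4)·2.0000) / (7) = -2.4286
Iteration 2:
  x_1 = (8 - (-4)·-2.4286) / (6) = -0.2857
  x_2 = (-9 - (4)·-0.2857) / (7) = -1.1225
Iteration 3:
  x_1 = (8 - (-4)·-1.1225) / (6) = 0.5850
  x_2 = (-9 - (4)·0.5850) / (7) = -1.6200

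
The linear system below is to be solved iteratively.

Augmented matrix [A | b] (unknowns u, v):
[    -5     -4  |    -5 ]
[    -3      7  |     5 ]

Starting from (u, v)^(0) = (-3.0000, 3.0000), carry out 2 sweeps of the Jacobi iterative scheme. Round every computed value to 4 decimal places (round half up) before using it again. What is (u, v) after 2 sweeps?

(1.4571, 0.1143)

Iteration 1:
  u = (-5 - (-4)·3.0000) / (-5) = -1.4000
  v = (5 - (-3)·-3.0000) / (7) = -0.5714
Iteration 2:
  u = (-5 - (-4)·-0.5714) / (-5) = 1.4571
  v = (5 - (-3)·-1.4000) / (7) = 0.1143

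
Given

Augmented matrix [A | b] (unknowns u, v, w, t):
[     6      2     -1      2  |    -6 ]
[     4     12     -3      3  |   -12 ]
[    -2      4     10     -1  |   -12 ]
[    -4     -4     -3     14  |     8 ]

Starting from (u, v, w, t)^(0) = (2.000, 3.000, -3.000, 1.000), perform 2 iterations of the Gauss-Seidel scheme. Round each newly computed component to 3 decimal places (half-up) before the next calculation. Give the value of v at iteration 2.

Iteration 1:
  u = (-6 - (2)·3.000 - (-1)·-3.000 - (2)·1.000) / (6) = -2.833
  v = (-12 - (4)·-2.833 - (-3)·-3.000 - (3)·1.000) / (12) = -1.056
  w = (-12 - (-2)·-2.833 - (4)·-1.056 - (-1)·1.000) / (10) = -1.244
  t = (8 - (-4)·-2.833 - (-4)·-1.056 - (-3)·-1.244) / (14) = -0.806
Iteration 2:
  u = (-6 - (2)·-1.056 - (-1)·-1.244 - (2)·-0.806) / (6) = -0.587
  v = (-12 - (4)·-0.587 - (-3)·-1.244 - (3)·-0.806) / (12) = -0.914
  w = (-12 - (-2)·-0.587 - (4)·-0.914 - (-1)·-0.806) / (10) = -1.032
  t = (8 - (-4)·-0.587 - (-4)·-0.914 - (-3)·-1.032) / (14) = -0.079

-0.914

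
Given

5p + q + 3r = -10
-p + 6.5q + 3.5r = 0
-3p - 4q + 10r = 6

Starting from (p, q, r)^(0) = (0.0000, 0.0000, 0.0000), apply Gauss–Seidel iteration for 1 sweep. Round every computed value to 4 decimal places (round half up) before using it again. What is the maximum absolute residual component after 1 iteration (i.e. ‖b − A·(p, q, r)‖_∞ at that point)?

Iteration 1:
  p = (-10 - (1)·0.0000 - (3)·0.0000) / (5) = -2.0000
  q = (0 - (-1)·-2.0000 - (3.5)·0.0000) / (6.5) = -0.3077
  r = (6 - (-3)·-2.0000 - (-4)·-0.3077) / (10) = -0.1231
Residual b − A·x = (0.6770, 0.4309, 0.0002); ∞-norm = 0.6770

0.6770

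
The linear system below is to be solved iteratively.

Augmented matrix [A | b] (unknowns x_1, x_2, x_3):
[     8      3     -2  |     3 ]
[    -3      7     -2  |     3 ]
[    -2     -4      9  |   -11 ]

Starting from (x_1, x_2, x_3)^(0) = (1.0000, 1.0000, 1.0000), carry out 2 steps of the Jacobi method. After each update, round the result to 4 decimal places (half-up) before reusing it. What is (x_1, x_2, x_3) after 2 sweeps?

Iteration 1:
  x_1 = (3 - (3)·1.0000 - (-2)·1.0000) / (8) = 0.2500
  x_2 = (3 - (-3)·1.0000 - (-2)·1.0000) / (7) = 1.1429
  x_3 = (-11 - (-2)·1.0000 - (-4)·1.0000) / (9) = -0.5556
Iteration 2:
  x_1 = (3 - (3)·1.1429 - (-2)·-0.5556) / (8) = -0.1925
  x_2 = (3 - (-3)·0.2500 - (-2)·-0.5556) / (7) = 0.3770
  x_3 = (-11 - (-2)·0.2500 - (-4)·1.1429) / (9) = -0.6587

(-0.1925, 0.3770, -0.6587)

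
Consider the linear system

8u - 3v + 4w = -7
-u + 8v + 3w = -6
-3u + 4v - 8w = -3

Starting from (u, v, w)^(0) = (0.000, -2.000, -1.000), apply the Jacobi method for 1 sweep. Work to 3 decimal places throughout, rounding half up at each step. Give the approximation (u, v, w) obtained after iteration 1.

(-1.125, -0.375, -0.625)

Iteration 1:
  u = (-7 - (-3)·-2.000 - (4)·-1.000) / (8) = -1.125
  v = (-6 - (-1)·0.000 - (3)·-1.000) / (8) = -0.375
  w = (-3 - (-3)·0.000 - (4)·-2.000) / (-8) = -0.625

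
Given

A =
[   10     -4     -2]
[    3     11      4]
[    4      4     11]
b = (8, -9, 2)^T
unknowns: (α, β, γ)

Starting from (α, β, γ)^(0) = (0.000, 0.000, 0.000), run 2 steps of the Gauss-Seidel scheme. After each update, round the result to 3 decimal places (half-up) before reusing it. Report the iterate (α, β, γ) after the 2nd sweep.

Iteration 1:
  α = (8 - (-4)·0.000 - (-2)·0.000) / (10) = 0.800
  β = (-9 - (3)·0.800 - (4)·0.000) / (11) = -1.036
  γ = (2 - (4)·0.800 - (4)·-1.036) / (11) = 0.268
Iteration 2:
  α = (8 - (-4)·-1.036 - (-2)·0.268) / (10) = 0.439
  β = (-9 - (3)·0.439 - (4)·0.268) / (11) = -1.035
  γ = (2 - (4)·0.439 - (4)·-1.035) / (11) = 0.399

(0.439, -1.035, 0.399)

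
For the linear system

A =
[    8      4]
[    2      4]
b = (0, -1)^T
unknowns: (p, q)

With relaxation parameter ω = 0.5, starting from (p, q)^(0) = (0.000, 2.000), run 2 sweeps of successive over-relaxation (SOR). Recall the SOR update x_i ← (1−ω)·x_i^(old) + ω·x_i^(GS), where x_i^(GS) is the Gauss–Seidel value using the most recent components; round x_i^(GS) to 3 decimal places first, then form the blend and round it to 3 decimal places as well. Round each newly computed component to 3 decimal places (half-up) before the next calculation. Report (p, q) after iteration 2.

Iteration 1:
  p: GS value = (0 - (4)·2.000) / (8) = -1.000;  p ← (1−ω)·0.000 + ω·-1.000 = -0.500
  q: GS value = (-1 - (2)·-0.500) / (4) = 0.000;  q ← (1−ω)·2.000 + ω·0.000 = 1.000
Iteration 2:
  p: GS value = (0 - (4)·1.000) / (8) = -0.500;  p ← (1−ω)·-0.500 + ω·-0.500 = -0.500
  q: GS value = (-1 - (2)·-0.500) / (4) = 0.000;  q ← (1−ω)·1.000 + ω·0.000 = 0.500

(-0.500, 0.500)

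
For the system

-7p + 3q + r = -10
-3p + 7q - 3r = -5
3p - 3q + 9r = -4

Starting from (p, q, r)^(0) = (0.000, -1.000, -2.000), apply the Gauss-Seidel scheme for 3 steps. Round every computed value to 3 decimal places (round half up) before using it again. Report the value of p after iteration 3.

Iteration 1:
  p = (-10 - (3)·-1.000 - (1)·-2.000) / (-7) = 0.714
  q = (-5 - (-3)·0.714 - (-3)·-2.000) / (7) = -1.265
  r = (-4 - (3)·0.714 - (-3)·-1.265) / (9) = -1.104
Iteration 2:
  p = (-10 - (3)·-1.265 - (1)·-1.104) / (-7) = 0.729
  q = (-5 - (-3)·0.729 - (-3)·-1.104) / (7) = -0.875
  r = (-4 - (3)·0.729 - (-3)·-0.875) / (9) = -0.979
Iteration 3:
  p = (-10 - (3)·-0.875 - (1)·-0.979) / (-7) = 0.914
  q = (-5 - (-3)·0.914 - (-3)·-0.979) / (7) = -0.742
  r = (-4 - (3)·0.914 - (-3)·-0.742) / (9) = -0.996

0.914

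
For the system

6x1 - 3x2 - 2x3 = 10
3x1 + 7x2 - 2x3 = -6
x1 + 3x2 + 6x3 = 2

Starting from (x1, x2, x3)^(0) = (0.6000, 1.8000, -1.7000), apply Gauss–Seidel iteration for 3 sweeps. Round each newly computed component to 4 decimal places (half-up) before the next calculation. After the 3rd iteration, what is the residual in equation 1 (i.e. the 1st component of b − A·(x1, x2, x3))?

-0.8275

Iteration 1:
  x1 = (10 - (-3)·1.8000 - (-2)·-1.7000) / (6) = 2.0000
  x2 = (-6 - (3)·2.0000 - (-2)·-1.7000) / (7) = -2.2000
  x3 = (2 - (1)·2.0000 - (3)·-2.2000) / (6) = 1.1000
Iteration 2:
  x1 = (10 - (-3)·-2.2000 - (-2)·1.1000) / (6) = 0.9333
  x2 = (-6 - (3)·0.9333 - (-2)·1.1000) / (7) = -0.9428
  x3 = (2 - (1)·0.9333 - (3)·-0.9428) / (6) = 0.6492
Iteration 3:
  x1 = (10 - (-3)·-0.9428 - (-2)·0.6492) / (6) = 1.4117
  x2 = (-6 - (3)·1.4117 - (-2)·0.6492) / (7) = -1.2767
  x3 = (2 - (1)·1.4117 - (3)·-1.2767) / (6) = 0.7364
Residual b − A·x = (-0.8275, 0.1746, 0.0000)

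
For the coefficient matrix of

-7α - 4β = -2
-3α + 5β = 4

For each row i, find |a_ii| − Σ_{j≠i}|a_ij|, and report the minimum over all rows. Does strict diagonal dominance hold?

2

row 1: |-7| − (4) = 3
row 2: |5| − (3) = 2
minimum over rows = 2 → strictly diagonally dominant (convergence guaranteed)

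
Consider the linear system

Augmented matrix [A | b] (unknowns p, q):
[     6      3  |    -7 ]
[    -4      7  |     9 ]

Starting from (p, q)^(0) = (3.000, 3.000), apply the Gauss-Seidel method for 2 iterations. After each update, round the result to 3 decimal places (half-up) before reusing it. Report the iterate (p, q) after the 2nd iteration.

(-1.048, 0.687)

Iteration 1:
  p = (-7 - (3)·3.000) / (6) = -2.667
  q = (9 - (-4)·-2.667) / (7) = -0.238
Iteration 2:
  p = (-7 - (3)·-0.238) / (6) = -1.048
  q = (9 - (-4)·-1.048) / (7) = 0.687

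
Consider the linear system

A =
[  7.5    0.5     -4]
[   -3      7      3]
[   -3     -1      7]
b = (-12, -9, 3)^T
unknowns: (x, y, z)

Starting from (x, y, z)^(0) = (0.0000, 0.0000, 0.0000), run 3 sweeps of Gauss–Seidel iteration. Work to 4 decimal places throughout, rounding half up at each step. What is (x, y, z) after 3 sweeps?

(-1.7900, -1.8034, -0.5962)

Iteration 1:
  x = (-12 - (0.5)·0.0000 - (-4)·0.0000) / (7.5) = -1.6000
  y = (-9 - (-3)·-1.6000 - (3)·0.0000) / (7) = -1.9714
  z = (3 - (-3)·-1.6000 - (-1)·-1.9714) / (7) = -0.5388
Iteration 2:
  x = (-12 - (0.5)·-1.9714 - (-4)·-0.5388) / (7.5) = -1.7559
  y = (-9 - (-3)·-1.7559 - (3)·-0.5388) / (7) = -1.8073
  z = (3 - (-3)·-1.7559 - (-1)·-1.8073) / (7) = -0.5821
Iteration 3:
  x = (-12 - (0.5)·-1.8073 - (-4)·-0.5821) / (7.5) = -1.7900
  y = (-9 - (-3)·-1.7900 - (3)·-0.5821) / (7) = -1.8034
  z = (3 - (-3)·-1.7900 - (-1)·-1.8034) / (7) = -0.5962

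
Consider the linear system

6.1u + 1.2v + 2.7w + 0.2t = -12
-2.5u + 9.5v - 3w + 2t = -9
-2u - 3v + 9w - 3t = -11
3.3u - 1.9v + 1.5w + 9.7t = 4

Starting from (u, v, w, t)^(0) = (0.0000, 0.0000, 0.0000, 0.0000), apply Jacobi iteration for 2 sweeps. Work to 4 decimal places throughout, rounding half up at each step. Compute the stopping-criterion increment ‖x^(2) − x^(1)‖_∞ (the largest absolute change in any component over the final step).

Iteration 1:
  u = (-12 - (1.2)·0.0000 - (2.7)·0.0000 - (0.2)·0.0000) / (6.1) = -1.9672
  v = (-9 - (-2.5)·0.0000 - (-3)·0.0000 - (2)·0.0000) / (9.5) = -0.9474
  w = (-11 - (-2)·0.0000 - (-3)·0.0000 - (-3)·0.0000) / (9) = -1.2222
  t = (4 - (3.3)·0.0000 - (-1.9)·0.0000 - (1.5)·0.0000) / (9.7) = 0.4124
Iteration 2:
  u = (-12 - (1.2)·-0.9474 - (2.7)·-1.2222 - (0.2)·0.4124) / (6.1) = -1.2534
  v = (-9 - (-2.5)·-1.9672 - (-3)·-1.2222 - (2)·0.4124) / (9.5) = -1.9378
  w = (-11 - (-2)·-1.9672 - (-3)·-0.9474 - (-3)·0.4124) / (9) = -1.8377
  t = (4 - (3.3)·-1.9672 - (-1.9)·-0.9474 - (1.5)·-1.2222) / (9.7) = 1.0851
Change: (0.7138, -0.9904, -0.6155, 0.6727) → max |·| = 0.9904

0.9904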